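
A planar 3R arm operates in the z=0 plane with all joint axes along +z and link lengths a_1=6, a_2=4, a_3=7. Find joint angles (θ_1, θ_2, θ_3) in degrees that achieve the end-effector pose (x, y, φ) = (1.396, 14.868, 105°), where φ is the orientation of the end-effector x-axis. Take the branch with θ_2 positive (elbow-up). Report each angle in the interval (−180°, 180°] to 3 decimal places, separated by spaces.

45.001 59.993 0.006

wrist centre = target − a_3·(cos φ, sin φ) = (3.2077, 8.1065)
cos θ_2 = (76.0052−6²−4²)/(2·6·4) = 0.5001; θ_2 = 59.9928° (elbow-up)
β = atan2(8.1065,3.2077) = 68.4114°; ψ = atan2(3.4639,8.0004) = 23.4106°
θ_1 = β − ψ = 45.0008°
θ_3 = φ − θ_1 − θ_2 = 0.0064° (wrapped to (-180°,180°])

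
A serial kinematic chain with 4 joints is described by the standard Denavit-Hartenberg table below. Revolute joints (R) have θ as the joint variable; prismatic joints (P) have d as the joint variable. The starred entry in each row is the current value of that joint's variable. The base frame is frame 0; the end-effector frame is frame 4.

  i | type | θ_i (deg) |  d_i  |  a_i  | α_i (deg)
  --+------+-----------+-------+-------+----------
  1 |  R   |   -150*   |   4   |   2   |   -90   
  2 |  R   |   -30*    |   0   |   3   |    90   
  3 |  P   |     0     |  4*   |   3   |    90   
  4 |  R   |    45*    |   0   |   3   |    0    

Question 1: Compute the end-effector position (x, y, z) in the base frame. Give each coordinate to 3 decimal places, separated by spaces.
after link 1: o_1 = (-1.7321, -1.0000, 4.0000)
after link 2: o_2 = (-3.9821, -2.2990, 5.5000)
after link 3: o_3 = (-4.5000, -2.5981, 10.4641)
after link 4: o_4 = (-5.1724, -2.9863, 13.3619)

-5.172 -2.986 13.362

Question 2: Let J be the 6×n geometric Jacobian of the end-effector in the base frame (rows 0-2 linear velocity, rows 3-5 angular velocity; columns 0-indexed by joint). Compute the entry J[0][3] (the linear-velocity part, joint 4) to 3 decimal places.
axis z_3 = (-0.5000,0.8660,0.0000); lever o_n−o_3 = (-0.6724,-0.3882,2.8978)
cross product → J_v[:, 3] = (2.5095,1.4489,0.7765)
J_ω[:, 3] = z_3
entry J[0][3] = 2.5095

2.510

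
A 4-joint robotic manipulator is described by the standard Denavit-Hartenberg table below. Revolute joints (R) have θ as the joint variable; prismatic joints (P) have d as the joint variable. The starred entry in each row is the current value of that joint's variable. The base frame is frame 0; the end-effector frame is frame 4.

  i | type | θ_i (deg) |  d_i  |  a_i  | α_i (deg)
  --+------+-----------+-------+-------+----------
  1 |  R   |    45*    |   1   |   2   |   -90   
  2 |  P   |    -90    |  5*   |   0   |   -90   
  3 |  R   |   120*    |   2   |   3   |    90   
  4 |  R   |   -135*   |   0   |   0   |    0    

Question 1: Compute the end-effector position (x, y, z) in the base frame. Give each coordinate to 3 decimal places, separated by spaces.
1.130 4.527 -0.500

after link 1: o_1 = (1.4142, 1.4142, 1.0000)
after link 2: o_2 = (-2.1213, 4.9497, 1.0000)
after link 3: o_3 = (1.1300, 4.5268, -0.5000)
after link 4: o_4 = (1.1300, 4.5268, -0.5000)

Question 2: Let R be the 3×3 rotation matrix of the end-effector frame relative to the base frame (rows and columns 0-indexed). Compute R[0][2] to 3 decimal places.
0.354

End-effector z-axis (col 2 of R) = (0.3536,-0.3536,0.8660)
R[0][2] = 0.3536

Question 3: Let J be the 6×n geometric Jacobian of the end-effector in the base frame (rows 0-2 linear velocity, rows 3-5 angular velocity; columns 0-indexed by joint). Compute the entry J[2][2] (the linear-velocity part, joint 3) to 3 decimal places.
-2.598

axis z_2 = (0.7071,0.7071,-0.0000); lever o_n−o_2 = (3.2513,-0.4229,-1.5000)
cross product → J_v[:, 2] = (-1.0607,1.0607,-2.5981)
J_ω[:, 2] = z_2
entry J[2][2] = -2.5981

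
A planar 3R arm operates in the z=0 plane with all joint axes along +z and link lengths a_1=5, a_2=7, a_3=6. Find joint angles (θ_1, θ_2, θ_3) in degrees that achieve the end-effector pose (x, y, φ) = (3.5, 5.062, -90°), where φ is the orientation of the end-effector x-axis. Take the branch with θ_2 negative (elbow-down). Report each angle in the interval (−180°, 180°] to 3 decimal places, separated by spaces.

wrist centre = target − a_3·(cos φ, sin φ) = (3.5000, 11.0620)
cos θ_2 = (134.6178−5²−7²)/(2·5·7) = 0.8660; θ_2 = -30.0064° (elbow-down)
β = atan2(11.0620,3.5000) = 72.4427°; ψ = atan2(-3.5007,11.0618) = -17.5608°
θ_1 = β − ψ = 90.0035°
θ_3 = φ − θ_1 − θ_2 = -149.9971° (wrapped to (-180°,180°])

90.004 -30.006 -149.997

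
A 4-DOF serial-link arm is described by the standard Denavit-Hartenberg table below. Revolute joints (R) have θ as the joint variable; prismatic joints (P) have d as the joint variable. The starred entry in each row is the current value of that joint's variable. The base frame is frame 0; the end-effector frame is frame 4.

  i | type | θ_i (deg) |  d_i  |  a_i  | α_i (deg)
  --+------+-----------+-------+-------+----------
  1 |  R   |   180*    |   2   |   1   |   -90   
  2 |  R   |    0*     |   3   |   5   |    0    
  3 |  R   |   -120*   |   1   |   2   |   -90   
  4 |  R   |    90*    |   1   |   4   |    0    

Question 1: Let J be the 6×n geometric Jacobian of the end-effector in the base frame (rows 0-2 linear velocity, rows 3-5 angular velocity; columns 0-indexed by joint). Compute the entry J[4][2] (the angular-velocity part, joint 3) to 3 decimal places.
axis z_2 = (-0.0000,-1.0000,0.0000); lever o_n−o_2 = (0.1340,3.0000,2.2321)
cross product → J_v[:, 2] = (-2.2321,0.0000,0.1340)
J_ω[:, 2] = z_2
entry J[4][2] = -1.0000

-1.000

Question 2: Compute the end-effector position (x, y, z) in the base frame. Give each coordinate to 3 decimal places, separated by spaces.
-5.866 0.000 4.232

after link 1: o_1 = (-1.0000, 0.0000, 2.0000)
after link 2: o_2 = (-6.0000, -3.0000, 2.0000)
after link 3: o_3 = (-5.0000, -4.0000, 3.7321)
after link 4: o_4 = (-5.8660, 0.0000, 4.2321)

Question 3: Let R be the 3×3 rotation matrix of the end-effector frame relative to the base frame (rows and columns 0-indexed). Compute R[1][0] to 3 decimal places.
End-effector x-axis (col 0 of R) = (0.0000,1.0000,0.0000)
R[1][0] = 1.0000

1.000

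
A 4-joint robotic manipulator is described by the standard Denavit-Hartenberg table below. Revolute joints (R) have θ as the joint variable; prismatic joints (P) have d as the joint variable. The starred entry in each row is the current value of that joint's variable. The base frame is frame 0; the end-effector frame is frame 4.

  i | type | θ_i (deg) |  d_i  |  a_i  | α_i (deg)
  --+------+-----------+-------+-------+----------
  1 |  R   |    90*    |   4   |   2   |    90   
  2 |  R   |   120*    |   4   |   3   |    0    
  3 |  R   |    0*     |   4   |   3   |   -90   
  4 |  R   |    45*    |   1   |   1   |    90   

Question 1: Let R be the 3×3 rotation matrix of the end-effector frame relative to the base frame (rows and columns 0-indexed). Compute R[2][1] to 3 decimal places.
End-effector y-axis (col 1 of R) = (-0.0000,-0.8660,-0.5000)
R[2][1] = -0.5000

-0.500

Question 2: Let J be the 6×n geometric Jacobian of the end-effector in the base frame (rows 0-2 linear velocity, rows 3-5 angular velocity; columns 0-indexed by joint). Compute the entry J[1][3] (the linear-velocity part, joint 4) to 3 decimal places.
0.354

axis z_3 = (0.0000,-0.8660,-0.5000); lever o_n−o_3 = (-0.7071,-1.2196,0.1124)
cross product → J_v[:, 3] = (-0.7071,0.3536,-0.6124)
J_ω[:, 3] = z_3
entry J[1][3] = 0.3536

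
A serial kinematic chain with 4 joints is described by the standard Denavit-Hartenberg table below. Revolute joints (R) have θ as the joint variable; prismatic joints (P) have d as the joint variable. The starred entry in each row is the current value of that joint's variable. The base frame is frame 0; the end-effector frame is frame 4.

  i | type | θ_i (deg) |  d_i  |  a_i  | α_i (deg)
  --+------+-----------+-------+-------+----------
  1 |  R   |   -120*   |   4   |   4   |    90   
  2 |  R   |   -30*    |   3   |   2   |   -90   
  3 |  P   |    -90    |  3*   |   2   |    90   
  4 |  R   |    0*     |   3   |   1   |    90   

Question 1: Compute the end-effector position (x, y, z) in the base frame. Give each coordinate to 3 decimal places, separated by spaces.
after link 1: o_1 = (-2.0000, -3.4641, 4.0000)
after link 2: o_2 = (-5.4641, -3.4641, 3.0000)
after link 3: o_3 = (-7.9462, -3.7631, 5.5981)
after link 4: o_4 = (-7.5131, -1.0131, 7.0981)

-7.513 -1.013 7.098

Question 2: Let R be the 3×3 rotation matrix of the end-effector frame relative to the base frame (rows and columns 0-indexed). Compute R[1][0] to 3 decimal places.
0.500

End-effector x-axis (col 0 of R) = (-0.8660,0.5000,-0.0000)
R[1][0] = 0.5000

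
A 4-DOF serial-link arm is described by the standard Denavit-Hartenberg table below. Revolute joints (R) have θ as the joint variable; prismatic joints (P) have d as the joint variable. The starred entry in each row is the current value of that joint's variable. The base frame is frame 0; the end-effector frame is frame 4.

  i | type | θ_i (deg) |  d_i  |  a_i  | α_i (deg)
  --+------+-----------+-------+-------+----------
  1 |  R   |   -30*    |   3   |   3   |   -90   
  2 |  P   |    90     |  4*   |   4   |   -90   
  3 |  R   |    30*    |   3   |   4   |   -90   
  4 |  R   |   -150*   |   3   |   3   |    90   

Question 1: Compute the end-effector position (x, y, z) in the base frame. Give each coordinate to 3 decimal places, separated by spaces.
-0.949 1.357 -0.714

after link 1: o_1 = (2.5981, -1.5000, 3.0000)
after link 2: o_2 = (4.5981, 1.9641, -1.0000)
after link 3: o_3 = (1.0000, 1.7321, -4.4641)
after link 4: o_4 = (-0.9486, 1.3571, -0.7141)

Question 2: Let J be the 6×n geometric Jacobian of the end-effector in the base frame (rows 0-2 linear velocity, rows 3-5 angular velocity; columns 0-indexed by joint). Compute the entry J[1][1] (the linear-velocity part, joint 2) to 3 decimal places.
prismatic axis z_1 = (0.5000,0.8660,0.0000)
J_v[:, 1] = z_1; J_ω[:, 1] = (0,0,0)
entry J[1][1] = 0.8660

0.866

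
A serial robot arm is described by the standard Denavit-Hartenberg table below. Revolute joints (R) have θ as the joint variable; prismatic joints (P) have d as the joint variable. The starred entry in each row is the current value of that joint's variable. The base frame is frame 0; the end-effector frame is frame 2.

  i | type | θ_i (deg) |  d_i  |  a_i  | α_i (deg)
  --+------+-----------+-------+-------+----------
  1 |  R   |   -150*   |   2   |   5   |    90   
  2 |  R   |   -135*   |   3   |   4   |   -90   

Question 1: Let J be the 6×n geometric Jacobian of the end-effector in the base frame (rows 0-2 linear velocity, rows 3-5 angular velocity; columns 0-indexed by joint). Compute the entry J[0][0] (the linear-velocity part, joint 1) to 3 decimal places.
axis z_0 = ẑ; lever o_n−o_0 = (-3.3806,1.5123,-0.8284)
cross product → J_v[:, 0] = (-1.5123,-3.3806,0.0000)
J_ω[:, 0] = z_0
entry J[0][0] = -1.5123

-1.512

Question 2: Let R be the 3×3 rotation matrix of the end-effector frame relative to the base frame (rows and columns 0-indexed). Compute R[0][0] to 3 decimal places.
0.612

End-effector x-axis (col 0 of R) = (0.6124,0.3536,-0.7071)
R[0][0] = 0.6124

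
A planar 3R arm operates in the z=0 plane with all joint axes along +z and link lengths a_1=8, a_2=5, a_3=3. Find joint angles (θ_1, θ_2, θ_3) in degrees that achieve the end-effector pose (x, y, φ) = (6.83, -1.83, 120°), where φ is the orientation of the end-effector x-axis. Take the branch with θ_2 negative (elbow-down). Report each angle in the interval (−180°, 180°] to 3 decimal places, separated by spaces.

4.012 -90.002 -154.009

wrist centre = target − a_3·(cos φ, sin φ) = (8.3300, -4.4281)
cos θ_2 = (88.9968−8²−5²)/(2·8·5) = -0.0000; θ_2 = -90.0023° (elbow-down)
β = atan2(-4.4281,8.3300) = -27.9943°; ψ = atan2(-5.0000,7.9998) = -32.0060°
θ_1 = β − ψ = 4.0117°
θ_3 = φ − θ_1 − θ_2 = -154.0094° (wrapped to (-180°,180°])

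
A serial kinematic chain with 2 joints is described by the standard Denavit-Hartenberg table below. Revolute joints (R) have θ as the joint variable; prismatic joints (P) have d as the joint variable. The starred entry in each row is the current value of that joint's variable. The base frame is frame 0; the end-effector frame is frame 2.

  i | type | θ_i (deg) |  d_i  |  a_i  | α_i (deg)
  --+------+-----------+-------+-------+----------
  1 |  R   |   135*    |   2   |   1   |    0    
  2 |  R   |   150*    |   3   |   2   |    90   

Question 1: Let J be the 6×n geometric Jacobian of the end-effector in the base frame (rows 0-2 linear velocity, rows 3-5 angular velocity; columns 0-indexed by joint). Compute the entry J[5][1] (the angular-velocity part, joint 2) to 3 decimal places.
1.000

axis z_1 = (0.0000,0.0000,1.0000); lever o_n−o_1 = (0.5176,-1.9319,3.0000)
cross product → J_v[:, 1] = (1.9319,0.5176,-0.0000)
J_ω[:, 1] = z_1
entry J[5][1] = 1.0000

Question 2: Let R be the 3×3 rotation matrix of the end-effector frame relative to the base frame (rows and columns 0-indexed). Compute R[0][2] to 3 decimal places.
-0.966

End-effector z-axis (col 2 of R) = (-0.9659,-0.2588,0.0000)
R[0][2] = -0.9659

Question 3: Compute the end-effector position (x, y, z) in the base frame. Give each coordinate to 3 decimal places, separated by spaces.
after link 1: o_1 = (-0.7071, 0.7071, 2.0000)
after link 2: o_2 = (-0.1895, -1.2247, 5.0000)

-0.189 -1.225 5.000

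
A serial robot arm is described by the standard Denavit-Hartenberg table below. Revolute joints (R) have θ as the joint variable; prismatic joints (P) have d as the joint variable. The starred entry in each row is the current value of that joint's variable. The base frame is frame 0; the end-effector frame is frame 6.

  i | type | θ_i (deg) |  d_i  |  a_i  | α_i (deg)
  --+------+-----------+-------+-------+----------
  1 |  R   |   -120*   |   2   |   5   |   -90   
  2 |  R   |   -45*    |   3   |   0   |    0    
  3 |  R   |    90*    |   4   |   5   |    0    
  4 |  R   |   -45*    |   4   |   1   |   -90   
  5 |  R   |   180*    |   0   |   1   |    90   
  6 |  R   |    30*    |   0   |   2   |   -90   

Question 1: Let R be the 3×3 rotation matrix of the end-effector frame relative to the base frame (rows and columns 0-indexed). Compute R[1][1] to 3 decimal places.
-0.500

End-effector y-axis (col 1 of R) = (0.8660,-0.5000,0.0000)
R[1][1] = -0.5000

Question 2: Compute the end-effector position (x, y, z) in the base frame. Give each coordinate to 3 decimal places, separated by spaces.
after link 1: o_1 = (-2.5000, -4.3301, 2.0000)
after link 2: o_2 = (0.0981, -5.8301, 2.0000)
after link 3: o_3 = (1.7944, -10.8920, -1.5355)
after link 4: o_4 = (4.7585, -13.7580, -1.5355)
after link 5: o_5 = (5.2585, -12.8920, -1.5355)
after link 6: o_6 = (6.1245, -11.3920, -2.5355)

6.125 -11.392 -2.536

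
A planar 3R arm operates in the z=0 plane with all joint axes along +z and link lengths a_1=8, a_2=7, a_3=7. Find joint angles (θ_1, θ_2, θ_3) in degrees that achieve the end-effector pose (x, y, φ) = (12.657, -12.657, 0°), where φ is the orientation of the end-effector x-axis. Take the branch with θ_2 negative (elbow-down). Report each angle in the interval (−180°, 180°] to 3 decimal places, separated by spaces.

-45.001 -44.996 89.998

wrist centre = target − a_3·(cos φ, sin φ) = (5.6570, -12.6570)
cos θ_2 = (192.2013−8²−7²)/(2·8·7) = 0.7072; θ_2 = -44.9961° (elbow-down)
β = atan2(-12.6570,5.6570) = -65.9179°; ψ = atan2(-4.9494,12.9501) = -20.9164°
θ_1 = β − ψ = -45.0015°
θ_3 = φ − θ_1 − θ_2 = 89.9976° (wrapped to (-180°,180°])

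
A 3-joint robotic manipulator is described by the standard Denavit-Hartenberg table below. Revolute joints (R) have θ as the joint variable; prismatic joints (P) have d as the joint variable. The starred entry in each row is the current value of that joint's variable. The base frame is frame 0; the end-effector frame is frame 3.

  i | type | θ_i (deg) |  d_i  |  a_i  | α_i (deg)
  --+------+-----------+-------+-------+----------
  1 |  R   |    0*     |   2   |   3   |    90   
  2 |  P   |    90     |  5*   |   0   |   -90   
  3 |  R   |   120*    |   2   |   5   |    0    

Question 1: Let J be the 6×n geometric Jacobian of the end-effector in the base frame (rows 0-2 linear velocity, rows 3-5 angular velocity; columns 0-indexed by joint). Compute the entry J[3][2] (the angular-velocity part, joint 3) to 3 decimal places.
axis z_2 = (-1.0000,-0.0000,0.0000); lever o_n−o_2 = (-2.0000,4.3301,-2.5000)
cross product → J_v[:, 2] = (-0.0000,-2.5000,-4.3301)
J_ω[:, 2] = z_2
entry J[3][2] = -1.0000

-1.000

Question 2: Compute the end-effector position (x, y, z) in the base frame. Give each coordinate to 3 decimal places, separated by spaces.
1.000 -0.670 -0.500

after link 1: o_1 = (3.0000, 0.0000, 2.0000)
after link 2: o_2 = (3.0000, -5.0000, 2.0000)
after link 3: o_3 = (1.0000, -0.6699, -0.5000)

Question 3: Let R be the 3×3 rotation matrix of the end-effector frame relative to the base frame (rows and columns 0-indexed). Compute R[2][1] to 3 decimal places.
End-effector y-axis (col 1 of R) = (-0.0000,-0.5000,-0.8660)
R[2][1] = -0.8660

-0.866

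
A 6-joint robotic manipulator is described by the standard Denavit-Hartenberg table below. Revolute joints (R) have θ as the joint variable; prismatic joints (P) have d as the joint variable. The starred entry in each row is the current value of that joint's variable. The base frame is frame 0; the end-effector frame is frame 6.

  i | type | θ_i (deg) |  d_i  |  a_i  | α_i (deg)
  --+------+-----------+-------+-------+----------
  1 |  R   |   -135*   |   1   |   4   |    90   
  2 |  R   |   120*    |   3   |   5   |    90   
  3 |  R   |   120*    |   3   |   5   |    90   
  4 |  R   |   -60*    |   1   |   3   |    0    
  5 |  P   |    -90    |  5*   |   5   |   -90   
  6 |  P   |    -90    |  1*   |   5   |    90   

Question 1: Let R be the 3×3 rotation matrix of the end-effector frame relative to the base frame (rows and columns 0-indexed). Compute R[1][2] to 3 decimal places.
End-effector z-axis (col 2 of R) = (-0.9896,0.0711,-0.1250)
R[1][2] = 0.0711

0.071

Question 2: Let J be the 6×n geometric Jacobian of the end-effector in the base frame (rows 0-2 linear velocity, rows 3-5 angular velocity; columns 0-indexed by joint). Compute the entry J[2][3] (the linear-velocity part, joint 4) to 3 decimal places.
axis z_3 = (-0.0474,0.6597,0.7500); lever o_n−o_3 = (4.9700,9.8944,6.2769)
cross product → J_v[:, 3] = (-3.2797,4.0248,-3.7476)
J_ω[:, 3] = z_3
entry J[2][3] = -3.7476

-3.748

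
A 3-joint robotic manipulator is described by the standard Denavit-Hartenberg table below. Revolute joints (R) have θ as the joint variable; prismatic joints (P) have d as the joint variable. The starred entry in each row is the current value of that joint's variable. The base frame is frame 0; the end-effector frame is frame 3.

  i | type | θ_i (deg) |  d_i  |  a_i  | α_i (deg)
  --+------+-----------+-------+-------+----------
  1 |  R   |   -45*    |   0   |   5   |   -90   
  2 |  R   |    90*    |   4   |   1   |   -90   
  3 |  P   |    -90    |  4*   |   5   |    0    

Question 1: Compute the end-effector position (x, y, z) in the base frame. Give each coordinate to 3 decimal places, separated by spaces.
after link 1: o_1 = (3.5355, -3.5355, 0.0000)
after link 2: o_2 = (6.3640, -0.7071, -1.0000)
after link 3: o_3 = (7.0711, 5.6569, -1.0000)

7.071 5.657 -1.000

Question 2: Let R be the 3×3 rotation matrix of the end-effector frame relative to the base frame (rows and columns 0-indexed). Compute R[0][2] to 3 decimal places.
-0.707

End-effector z-axis (col 2 of R) = (-0.7071,0.7071,-0.0000)
R[0][2] = -0.7071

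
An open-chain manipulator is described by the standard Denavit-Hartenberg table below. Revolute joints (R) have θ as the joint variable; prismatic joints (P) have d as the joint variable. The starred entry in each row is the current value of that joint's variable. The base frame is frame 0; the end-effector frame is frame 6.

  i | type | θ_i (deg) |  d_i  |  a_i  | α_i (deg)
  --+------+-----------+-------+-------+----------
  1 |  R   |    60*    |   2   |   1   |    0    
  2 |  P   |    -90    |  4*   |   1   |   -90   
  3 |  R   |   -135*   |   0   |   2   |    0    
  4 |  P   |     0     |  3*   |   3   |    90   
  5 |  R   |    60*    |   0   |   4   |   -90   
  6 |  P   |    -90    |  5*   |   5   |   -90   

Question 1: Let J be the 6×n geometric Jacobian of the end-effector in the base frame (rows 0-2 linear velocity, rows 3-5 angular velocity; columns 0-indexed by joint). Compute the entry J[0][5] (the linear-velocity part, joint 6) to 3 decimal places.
prismatic axis z_5 = (0.7803,0.1268,-0.6124)
J_v[:, 5] = z_5; J_ω[:, 5] = (0,0,0)
entry J[0][5] = 0.7803

0.780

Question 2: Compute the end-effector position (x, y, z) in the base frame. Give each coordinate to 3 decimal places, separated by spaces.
after link 1: o_1 = (0.5000, 0.8660, 2.0000)
after link 2: o_2 = (1.3660, 0.3660, 6.0000)
after link 3: o_3 = (0.1413, 1.0731, 7.4142)
after link 4: o_4 = (-0.1958, 4.7319, 9.5355)
after link 5: o_5 = (0.3115, 8.4390, 10.9497)
after link 6: o_6 = (1.1513, 10.8409, 4.3524)

1.151 10.841 4.352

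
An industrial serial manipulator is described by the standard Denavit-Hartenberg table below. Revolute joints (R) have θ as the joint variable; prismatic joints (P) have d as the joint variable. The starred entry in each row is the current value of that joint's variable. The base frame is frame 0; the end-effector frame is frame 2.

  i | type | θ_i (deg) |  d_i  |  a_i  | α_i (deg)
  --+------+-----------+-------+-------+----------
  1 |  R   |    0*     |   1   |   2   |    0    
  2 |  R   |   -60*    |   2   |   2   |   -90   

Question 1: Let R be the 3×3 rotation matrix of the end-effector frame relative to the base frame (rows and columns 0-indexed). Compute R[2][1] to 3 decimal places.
-1.000

End-effector y-axis (col 1 of R) = (0.0000,0.0000,-1.0000)
R[2][1] = -1.0000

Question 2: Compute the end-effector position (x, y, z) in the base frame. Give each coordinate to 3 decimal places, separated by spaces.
3.000 -1.732 3.000

after link 1: o_1 = (2.0000, 0.0000, 1.0000)
after link 2: o_2 = (3.0000, -1.7321, 3.0000)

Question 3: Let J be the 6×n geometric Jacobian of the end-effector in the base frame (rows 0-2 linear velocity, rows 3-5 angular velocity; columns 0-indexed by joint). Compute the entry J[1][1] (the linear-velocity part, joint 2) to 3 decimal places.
axis z_1 = (0.0000,0.0000,1.0000); lever o_n−o_1 = (1.0000,-1.7321,2.0000)
cross product → J_v[:, 1] = (1.7321,1.0000,-0.0000)
J_ω[:, 1] = z_1
entry J[1][1] = 1.0000

1.000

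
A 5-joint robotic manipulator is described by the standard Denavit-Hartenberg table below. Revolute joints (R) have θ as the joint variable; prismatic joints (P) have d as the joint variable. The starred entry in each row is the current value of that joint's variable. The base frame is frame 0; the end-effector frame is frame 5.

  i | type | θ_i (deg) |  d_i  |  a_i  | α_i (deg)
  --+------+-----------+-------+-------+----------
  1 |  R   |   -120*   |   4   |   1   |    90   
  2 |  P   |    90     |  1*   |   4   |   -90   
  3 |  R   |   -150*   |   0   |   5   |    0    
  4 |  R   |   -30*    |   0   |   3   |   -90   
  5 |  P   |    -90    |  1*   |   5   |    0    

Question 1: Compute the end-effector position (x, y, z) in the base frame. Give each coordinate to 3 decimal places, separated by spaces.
-1.897 5.714 0.670

after link 1: o_1 = (-0.5000, -0.8660, 4.0000)
after link 2: o_2 = (-1.3660, -0.3660, 8.0000)
after link 3: o_3 = (-3.5311, 0.8840, 3.6699)
after link 4: o_4 = (-3.5311, 0.8840, 0.6699)
after link 5: o_5 = (-1.8971, 5.7141, 0.6699)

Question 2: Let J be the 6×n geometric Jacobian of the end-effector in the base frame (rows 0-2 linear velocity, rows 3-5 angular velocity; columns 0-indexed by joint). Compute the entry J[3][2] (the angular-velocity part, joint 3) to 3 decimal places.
0.500

axis z_2 = (0.5000,0.8660,0.0000); lever o_n−o_2 = (-0.5311,6.0801,-7.3301)
cross product → J_v[:, 2] = (-6.3481,3.6651,3.5000)
J_ω[:, 2] = z_2
entry J[3][2] = 0.5000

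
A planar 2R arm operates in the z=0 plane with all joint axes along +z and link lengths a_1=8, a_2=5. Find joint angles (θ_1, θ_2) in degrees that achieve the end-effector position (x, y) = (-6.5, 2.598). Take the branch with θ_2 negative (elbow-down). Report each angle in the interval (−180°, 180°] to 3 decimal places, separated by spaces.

-163.573 -120.000

cos θ_2 = (48.9996−8²−5²)/(2·8·5) = -0.5000; θ_2 = -120.0003° (elbow-down)
β = atan2(2.5980,-6.5000) = 158.2138°; ψ = atan2(-4.3301,5.5000) = -38.2132°
θ_1 = β − ψ = 196.4270°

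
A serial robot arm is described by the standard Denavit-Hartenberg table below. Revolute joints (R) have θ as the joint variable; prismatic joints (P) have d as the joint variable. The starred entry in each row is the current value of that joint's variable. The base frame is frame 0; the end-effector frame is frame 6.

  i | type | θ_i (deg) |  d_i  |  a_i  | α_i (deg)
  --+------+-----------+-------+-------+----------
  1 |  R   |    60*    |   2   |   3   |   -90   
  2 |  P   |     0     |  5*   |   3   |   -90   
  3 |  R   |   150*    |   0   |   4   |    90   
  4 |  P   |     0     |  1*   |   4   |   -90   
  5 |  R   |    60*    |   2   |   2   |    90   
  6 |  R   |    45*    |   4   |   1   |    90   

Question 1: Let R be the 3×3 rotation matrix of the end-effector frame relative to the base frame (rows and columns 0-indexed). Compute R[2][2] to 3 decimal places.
End-effector z-axis (col 2 of R) = (-0.6124,-0.3536,0.7071)
R[2][2] = 0.7071

0.707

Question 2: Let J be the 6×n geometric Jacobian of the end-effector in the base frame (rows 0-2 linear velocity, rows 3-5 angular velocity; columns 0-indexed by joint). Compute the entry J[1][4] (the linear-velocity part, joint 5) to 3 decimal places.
axis z_4 = (-0.0000,0.0000,-1.0000); lever o_n−o_4 = (-0.3444,-4.8177,-2.7071)
cross product → J_v[:, 4] = (-4.8177,0.3444,0.0000)
J_ω[:, 4] = z_4
entry J[1][4] = 0.3444

0.344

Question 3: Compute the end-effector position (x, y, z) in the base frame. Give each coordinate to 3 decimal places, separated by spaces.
after link 1: o_1 = (1.5000, 2.5981, 2.0000)
after link 2: o_2 = (-1.3301, 7.6962, 2.0000)
after link 3: o_3 = (-1.3301, 3.6962, 2.0000)
after link 4: o_4 = (-0.3301, -0.3038, 2.0000)
after link 5: o_5 = (-2.0622, -1.3038, -0.0000)
after link 6: o_6 = (-0.6746, -5.1215, -0.7071)

-0.675 -5.122 -0.707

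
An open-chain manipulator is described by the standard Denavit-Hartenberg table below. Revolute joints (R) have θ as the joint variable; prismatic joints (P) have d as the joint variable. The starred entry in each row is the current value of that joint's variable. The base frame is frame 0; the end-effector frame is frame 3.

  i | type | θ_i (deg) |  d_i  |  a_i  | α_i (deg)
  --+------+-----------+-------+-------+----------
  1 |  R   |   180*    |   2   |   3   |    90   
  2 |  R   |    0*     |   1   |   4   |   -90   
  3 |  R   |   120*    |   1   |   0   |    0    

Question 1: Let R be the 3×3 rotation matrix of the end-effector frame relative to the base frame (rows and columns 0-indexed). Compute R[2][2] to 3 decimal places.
End-effector z-axis (col 2 of R) = (0.0000,0.0000,1.0000)
R[2][2] = 1.0000

1.000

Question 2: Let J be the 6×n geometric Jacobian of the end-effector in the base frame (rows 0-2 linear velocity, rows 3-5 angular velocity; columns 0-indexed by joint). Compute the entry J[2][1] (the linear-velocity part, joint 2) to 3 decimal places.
4.000

axis z_1 = (0.0000,1.0000,0.0000); lever o_n−o_1 = (-4.0000,1.0000,1.0000)
cross product → J_v[:, 1] = (1.0000,-0.0000,4.0000)
J_ω[:, 1] = z_1
entry J[2][1] = 4.0000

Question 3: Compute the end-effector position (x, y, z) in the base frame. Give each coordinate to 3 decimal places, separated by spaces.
after link 1: o_1 = (-3.0000, 0.0000, 2.0000)
after link 2: o_2 = (-7.0000, 1.0000, 2.0000)
after link 3: o_3 = (-7.0000, 1.0000, 3.0000)

-7.000 1.000 3.000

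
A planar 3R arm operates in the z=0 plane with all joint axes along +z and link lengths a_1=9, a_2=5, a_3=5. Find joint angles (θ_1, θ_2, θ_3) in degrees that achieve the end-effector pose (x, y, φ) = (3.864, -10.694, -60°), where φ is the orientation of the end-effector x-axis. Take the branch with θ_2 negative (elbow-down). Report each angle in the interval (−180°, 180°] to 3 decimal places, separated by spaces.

wrist centre = target − a_3·(cos φ, sin φ) = (1.3640, -6.3639)
cos θ_2 = (42.3594−9²−5²)/(2·9·5) = -0.7071; θ_2 = -135.0009° (elbow-down)
β = atan2(-6.3639,1.3640) = -77.9025°; ψ = atan2(-3.5355,5.4644) = -32.9029°
θ_1 = β − ψ = -44.9996°
θ_3 = φ − θ_1 − θ_2 = 120.0006° (wrapped to (-180°,180°])

-45.000 -135.001 120.001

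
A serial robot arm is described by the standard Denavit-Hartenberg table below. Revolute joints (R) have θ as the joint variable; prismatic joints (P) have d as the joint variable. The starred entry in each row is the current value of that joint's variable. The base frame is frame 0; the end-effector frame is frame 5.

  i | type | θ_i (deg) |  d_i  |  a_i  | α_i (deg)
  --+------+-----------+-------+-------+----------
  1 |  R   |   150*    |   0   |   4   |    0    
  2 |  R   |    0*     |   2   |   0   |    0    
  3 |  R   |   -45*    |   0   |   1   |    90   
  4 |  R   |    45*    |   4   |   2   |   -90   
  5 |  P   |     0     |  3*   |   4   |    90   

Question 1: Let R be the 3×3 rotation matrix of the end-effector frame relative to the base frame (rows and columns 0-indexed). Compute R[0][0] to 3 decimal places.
End-effector x-axis (col 0 of R) = (-0.1830,0.6830,0.7071)
R[0][0] = -0.1830

-0.183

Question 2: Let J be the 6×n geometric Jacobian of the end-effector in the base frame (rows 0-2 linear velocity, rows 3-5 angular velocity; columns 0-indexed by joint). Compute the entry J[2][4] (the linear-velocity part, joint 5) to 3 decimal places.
prismatic axis z_4 = (0.1830,-0.6830,0.7071)
J_v[:, 4] = z_4; J_ω[:, 4] = (0,0,0)
entry J[2][4] = 0.7071

0.707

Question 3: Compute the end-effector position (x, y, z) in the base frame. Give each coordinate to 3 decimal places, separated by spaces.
after link 1: o_1 = (-3.4641, 2.0000, 0.0000)
after link 2: o_2 = (-3.4641, 2.0000, 2.0000)
after link 3: o_3 = (-3.7229, 2.9659, 2.0000)
after link 4: o_4 = (-0.2252, 5.3672, 3.4142)
after link 5: o_5 = (-0.4083, 6.0502, 8.3640)

-0.408 6.050 8.364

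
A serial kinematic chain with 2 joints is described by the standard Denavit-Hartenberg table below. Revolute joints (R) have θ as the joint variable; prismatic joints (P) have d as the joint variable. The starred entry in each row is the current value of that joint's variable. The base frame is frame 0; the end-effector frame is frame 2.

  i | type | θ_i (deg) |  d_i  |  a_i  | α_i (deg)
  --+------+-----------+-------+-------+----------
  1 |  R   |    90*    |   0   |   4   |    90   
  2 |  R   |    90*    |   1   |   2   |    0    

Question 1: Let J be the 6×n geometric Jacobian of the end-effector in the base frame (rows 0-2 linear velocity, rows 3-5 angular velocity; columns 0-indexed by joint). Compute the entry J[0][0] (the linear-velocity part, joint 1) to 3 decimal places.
axis z_0 = ẑ; lever o_n−o_0 = (1.0000,4.0000,2.0000)
cross product → J_v[:, 0] = (-4.0000,1.0000,0.0000)
J_ω[:, 0] = z_0
entry J[0][0] = -4.0000

-4.000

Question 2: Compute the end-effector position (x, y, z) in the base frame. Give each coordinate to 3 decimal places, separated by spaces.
1.000 4.000 2.000

after link 1: o_1 = (0.0000, 4.0000, 0.0000)
after link 2: o_2 = (1.0000, 4.0000, 2.0000)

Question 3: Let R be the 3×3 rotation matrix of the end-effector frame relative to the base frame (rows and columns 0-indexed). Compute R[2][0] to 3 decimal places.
1.000

End-effector x-axis (col 0 of R) = (-0.0000,0.0000,1.0000)
R[2][0] = 1.0000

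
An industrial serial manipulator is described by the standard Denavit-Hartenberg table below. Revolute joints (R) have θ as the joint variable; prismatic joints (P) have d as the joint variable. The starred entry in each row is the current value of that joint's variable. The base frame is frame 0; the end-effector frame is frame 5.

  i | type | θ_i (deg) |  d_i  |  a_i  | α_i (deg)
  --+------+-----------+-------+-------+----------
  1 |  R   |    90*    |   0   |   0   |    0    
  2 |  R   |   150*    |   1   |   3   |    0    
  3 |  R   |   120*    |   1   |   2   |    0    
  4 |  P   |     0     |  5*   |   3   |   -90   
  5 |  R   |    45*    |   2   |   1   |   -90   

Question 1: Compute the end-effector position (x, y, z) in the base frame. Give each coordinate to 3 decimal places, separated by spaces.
4.207 -0.598 6.293

after link 1: o_1 = (0.0000, 0.0000, 0.0000)
after link 2: o_2 = (-1.5000, -2.5981, 1.0000)
after link 3: o_3 = (0.5000, -2.5981, 2.0000)
after link 4: o_4 = (3.5000, -2.5981, 7.0000)
after link 5: o_5 = (4.2071, -0.5981, 6.2929)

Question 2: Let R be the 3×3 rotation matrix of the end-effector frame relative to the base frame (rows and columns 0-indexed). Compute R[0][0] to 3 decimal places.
End-effector x-axis (col 0 of R) = (0.7071,-0.0000,-0.7071)
R[0][0] = 0.7071

0.707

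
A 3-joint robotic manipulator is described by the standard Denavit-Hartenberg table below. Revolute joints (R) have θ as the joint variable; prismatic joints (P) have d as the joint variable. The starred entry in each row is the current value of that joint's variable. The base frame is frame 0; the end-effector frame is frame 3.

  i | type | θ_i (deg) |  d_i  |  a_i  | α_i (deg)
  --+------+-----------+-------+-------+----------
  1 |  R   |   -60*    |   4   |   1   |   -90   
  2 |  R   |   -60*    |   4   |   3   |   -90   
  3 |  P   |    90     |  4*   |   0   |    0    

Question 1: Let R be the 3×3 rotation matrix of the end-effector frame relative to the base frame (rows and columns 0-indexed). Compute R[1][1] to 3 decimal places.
End-effector y-axis (col 1 of R) = (-0.2500,0.4330,-0.8660)
R[1][1] = 0.4330

0.433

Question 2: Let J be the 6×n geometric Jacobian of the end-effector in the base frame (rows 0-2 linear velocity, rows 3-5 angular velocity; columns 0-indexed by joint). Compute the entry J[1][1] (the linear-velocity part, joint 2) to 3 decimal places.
-0.518

axis z_1 = (0.8660,0.5000,0.0000); lever o_n−o_1 = (5.9462,-2.2990,0.5981)
cross product → J_v[:, 1] = (0.2990,-0.5179,-4.9641)
J_ω[:, 1] = z_1
entry J[1][1] = -0.5179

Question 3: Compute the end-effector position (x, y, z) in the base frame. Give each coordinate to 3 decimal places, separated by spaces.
after link 1: o_1 = (0.5000, -0.8660, 4.0000)
after link 2: o_2 = (4.7141, -0.1651, 6.5981)
after link 3: o_3 = (6.4462, -3.1651, 4.5981)

6.446 -3.165 4.598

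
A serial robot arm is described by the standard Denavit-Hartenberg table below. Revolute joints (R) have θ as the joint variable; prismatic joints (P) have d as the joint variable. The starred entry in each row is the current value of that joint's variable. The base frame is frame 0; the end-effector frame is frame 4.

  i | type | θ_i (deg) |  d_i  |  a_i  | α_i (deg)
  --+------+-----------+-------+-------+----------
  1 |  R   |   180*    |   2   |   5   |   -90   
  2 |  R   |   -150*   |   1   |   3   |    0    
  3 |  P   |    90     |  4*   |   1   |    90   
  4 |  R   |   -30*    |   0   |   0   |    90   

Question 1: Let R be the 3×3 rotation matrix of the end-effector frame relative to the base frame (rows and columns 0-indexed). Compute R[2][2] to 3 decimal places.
-0.433

End-effector z-axis (col 2 of R) = (0.2500,0.8660,-0.4330)
R[2][2] = -0.4330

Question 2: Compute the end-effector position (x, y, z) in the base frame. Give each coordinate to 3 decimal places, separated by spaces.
after link 1: o_1 = (-5.0000, 0.0000, 2.0000)
after link 2: o_2 = (-2.4019, -1.0000, 3.5000)
after link 3: o_3 = (-2.9019, -5.0000, 4.3660)
after link 4: o_4 = (-2.9019, -5.0000, 4.3660)

-2.902 -5.000 4.366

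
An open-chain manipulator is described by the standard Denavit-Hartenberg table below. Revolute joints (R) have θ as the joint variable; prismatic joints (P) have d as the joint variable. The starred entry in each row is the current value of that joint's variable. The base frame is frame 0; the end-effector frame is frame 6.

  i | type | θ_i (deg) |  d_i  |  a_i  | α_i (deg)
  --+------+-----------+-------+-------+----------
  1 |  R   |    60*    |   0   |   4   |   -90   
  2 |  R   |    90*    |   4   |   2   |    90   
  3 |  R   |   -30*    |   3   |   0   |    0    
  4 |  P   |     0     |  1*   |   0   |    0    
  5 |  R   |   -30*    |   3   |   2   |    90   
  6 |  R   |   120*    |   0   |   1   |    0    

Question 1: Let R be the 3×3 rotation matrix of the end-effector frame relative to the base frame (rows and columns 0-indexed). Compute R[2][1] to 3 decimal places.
End-effector y-axis (col 1 of R) = (-0.8995,-0.0580,0.4330)
R[2][1] = 0.4330

0.433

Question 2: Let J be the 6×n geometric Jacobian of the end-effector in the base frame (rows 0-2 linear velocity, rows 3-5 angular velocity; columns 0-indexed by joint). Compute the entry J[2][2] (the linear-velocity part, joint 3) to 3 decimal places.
axis z_2 = (0.5000,0.8660,0.0000); lever o_n−o_2 = (5.0580,6.1627,-0.7500)
cross product → J_v[:, 2] = (-0.6495,0.3750,-1.2990)
J_ω[:, 2] = z_2
entry J[2][2] = -1.2990

-1.299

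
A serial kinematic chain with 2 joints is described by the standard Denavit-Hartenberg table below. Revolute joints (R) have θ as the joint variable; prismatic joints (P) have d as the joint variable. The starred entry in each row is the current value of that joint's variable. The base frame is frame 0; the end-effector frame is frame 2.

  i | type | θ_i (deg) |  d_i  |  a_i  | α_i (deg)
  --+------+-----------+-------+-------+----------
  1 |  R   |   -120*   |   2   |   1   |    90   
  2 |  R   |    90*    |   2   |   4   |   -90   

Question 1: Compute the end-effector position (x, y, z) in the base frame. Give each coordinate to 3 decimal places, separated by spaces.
after link 1: o_1 = (-0.5000, -0.8660, 2.0000)
after link 2: o_2 = (-2.2321, 0.1340, 6.0000)

-2.232 0.134 6.000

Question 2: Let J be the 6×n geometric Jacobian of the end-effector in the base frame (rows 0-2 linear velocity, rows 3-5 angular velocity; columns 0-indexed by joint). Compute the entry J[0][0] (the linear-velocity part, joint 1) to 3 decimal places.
axis z_0 = ẑ; lever o_n−o_0 = (-2.2321,0.1340,6.0000)
cross product → J_v[:, 0] = (-0.1340,-2.2321,0.0000)
J_ω[:, 0] = z_0
entry J[0][0] = -0.1340

-0.134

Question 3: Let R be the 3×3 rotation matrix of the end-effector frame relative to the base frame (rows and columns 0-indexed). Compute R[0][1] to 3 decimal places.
End-effector y-axis (col 1 of R) = (0.8660,-0.5000,-0.0000)
R[0][1] = 0.8660

0.866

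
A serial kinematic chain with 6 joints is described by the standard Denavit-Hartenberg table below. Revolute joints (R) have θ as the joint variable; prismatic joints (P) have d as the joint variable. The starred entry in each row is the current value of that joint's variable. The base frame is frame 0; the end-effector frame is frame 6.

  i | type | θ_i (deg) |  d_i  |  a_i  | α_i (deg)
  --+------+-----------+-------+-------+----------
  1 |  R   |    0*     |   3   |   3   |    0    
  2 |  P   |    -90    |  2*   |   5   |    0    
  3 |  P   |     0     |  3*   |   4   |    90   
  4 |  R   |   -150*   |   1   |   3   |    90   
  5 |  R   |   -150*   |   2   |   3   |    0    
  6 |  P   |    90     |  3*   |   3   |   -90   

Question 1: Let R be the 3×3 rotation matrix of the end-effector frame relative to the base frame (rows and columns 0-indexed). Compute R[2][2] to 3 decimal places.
-0.433

End-effector z-axis (col 2 of R) = (-0.5000,0.7500,-0.4330)
R[2][2] = -0.4330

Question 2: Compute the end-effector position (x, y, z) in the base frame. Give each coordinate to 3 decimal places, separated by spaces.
6.098 -4.853 11.379

after link 1: o_1 = (3.0000, 0.0000, 3.0000)
after link 2: o_2 = (3.0000, -5.0000, 5.0000)
after link 3: o_3 = (3.0000, -9.0000, 8.0000)
after link 4: o_4 = (2.0000, -6.4019, 6.5000)
after link 5: o_5 = (3.5000, -7.6519, 9.5311)
after link 6: o_6 = (6.0981, -4.8529, 11.3792)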